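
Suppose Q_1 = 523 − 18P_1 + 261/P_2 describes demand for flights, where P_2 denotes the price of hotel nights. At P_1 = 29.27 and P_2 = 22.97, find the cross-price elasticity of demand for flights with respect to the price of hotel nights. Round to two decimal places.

At P_1 = 29.27 and P_2 = 22.97: Q_1 = 7.503.
∂Q_1/∂P_2 = −261/P_2² = -0.4947.
ε = (∂Q_1/∂P_2)(P_2/Q_1) = -0.4947 × (22.97/7.503) ≈ -1.51.
ε < 0: complements.

-1.51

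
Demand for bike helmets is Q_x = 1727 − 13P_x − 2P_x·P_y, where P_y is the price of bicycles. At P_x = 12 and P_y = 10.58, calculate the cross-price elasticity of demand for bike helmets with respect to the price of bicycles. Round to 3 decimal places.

-0.193

At P_x = 12 and P_y = 10.58: Q_x = 1317.08.
∂Q_x/∂P_y = -2P_x = -2(12) = -24.0000.
ε = (∂Q_x/∂P_y)(P_y/Q_x) = -24.0000 × (10.58/1317.08) ≈ -0.193.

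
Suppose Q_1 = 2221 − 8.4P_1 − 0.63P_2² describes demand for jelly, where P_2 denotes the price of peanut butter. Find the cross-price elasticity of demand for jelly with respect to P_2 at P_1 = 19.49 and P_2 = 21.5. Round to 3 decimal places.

-0.330

At P_1 = 19.49 and P_2 = 21.5: Q_1 = 1766.067.
∂Q_1/∂P_2 = -1.26P_2 = -1.26(21.5) = -27.0900.
ε = (∂Q_1/∂P_2)(P_2/Q_1) = -27.0900 × (21.5/1766.067) ≈ -0.330.
ε < 0: complements.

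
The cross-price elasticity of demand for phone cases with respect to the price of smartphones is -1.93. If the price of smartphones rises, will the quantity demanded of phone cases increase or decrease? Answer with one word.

decrease

ε < 0 and the price of smartphones rises, so the quantity of phone cases moves in the opposite direction: it decreases.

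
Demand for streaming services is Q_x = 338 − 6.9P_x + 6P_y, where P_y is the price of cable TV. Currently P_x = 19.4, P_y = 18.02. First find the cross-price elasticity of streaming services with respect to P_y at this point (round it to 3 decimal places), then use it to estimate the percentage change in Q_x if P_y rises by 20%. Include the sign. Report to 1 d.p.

6.9%

At P_x = 19.4, P_y = 18.02: Q_x = 312.26.
∂Q_x/∂P_y = 6.
ε = (∂Q_x/∂P_y)(P_y/Q_x) = 6.0000 × 18.02/312.26 ≈ 0.346.
%ΔQ_x ≈ ε × %ΔP_y = 0.346 × (20%) = 6.9%.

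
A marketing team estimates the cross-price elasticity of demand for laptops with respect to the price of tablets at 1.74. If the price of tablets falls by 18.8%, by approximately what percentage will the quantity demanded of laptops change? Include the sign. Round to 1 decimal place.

%ΔQ ≈ ε × %ΔP of tablets = 1.74 × (-18.8%) = -32.7%.

-32.7%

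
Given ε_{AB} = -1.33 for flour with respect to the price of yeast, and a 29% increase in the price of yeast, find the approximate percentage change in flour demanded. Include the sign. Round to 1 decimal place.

-38.6%

%ΔQ ≈ ε × %ΔP of yeast = -1.33 × (29%) = -38.6%.
Demand for flour falls by about 38.6%.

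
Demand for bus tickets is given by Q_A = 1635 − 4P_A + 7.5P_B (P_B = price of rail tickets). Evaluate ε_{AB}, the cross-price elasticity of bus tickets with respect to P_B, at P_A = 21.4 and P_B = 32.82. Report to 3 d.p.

At P_A = 21.4 and P_B = 32.82: Q_A = 1795.55.
∂Q_A/∂P_B = 7.5.
ε = (∂Q_A/∂P_B)(P_B/Q_A) = 7.5 × (32.82/1795.55) ≈ 0.137.
Since ε > 0, bus tickets and rail tickets are substitutes.

0.137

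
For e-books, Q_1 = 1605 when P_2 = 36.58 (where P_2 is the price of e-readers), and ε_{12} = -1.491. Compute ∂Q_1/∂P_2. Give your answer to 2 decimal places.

-65.42

ε = (∂Q_1/∂P_2)·(P_2/Q_1) ⇒ ∂Q_1/∂P_2 = ε·Q_1/P_2 = -1.491 × 1605/36.58 ≈ -65.42.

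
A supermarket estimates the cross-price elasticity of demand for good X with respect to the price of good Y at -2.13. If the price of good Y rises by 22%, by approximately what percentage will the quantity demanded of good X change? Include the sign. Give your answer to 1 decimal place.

%ΔQ ≈ ε × %ΔP of good Y = -2.13 × (22%) = -46.9%.

-46.9%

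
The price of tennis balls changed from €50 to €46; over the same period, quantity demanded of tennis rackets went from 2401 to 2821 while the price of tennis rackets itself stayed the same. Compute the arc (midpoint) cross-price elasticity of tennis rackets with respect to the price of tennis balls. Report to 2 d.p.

-1.93

ΔQ_A = 2821 − 2401 = 420; ΔP_B = 46 − 50 = -4.
Midpoints: Q̄_A = 2611.0, P̄_B = 48.00.
ε = (ΔQ_A/Q̄_A)/(ΔP_B/P̄_B) = (420/2611.0)/(-4/48.00) ≈ -1.93.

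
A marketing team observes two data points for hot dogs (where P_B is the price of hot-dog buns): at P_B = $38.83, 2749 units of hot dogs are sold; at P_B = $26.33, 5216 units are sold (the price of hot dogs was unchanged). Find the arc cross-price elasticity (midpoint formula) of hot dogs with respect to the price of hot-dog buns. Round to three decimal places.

ΔQ_A = 5216 − 2749 = 2467; ΔP_B = 26.33 − 38.83 = -12.5.
Midpoints: Q̄_A = 3982.5, P̄_B = 32.58.
ε = (ΔQ_A/Q̄_A)/(ΔP_B/P̄_B) = (2467/3982.5)/(-12.5/32.58) ≈ -1.615.
ε < 0: hot dogs and hot-dog buns are complements.

-1.615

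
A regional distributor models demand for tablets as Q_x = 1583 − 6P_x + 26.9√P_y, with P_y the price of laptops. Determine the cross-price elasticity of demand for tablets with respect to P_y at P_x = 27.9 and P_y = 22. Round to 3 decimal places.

At P_x = 27.9 and P_y = 22: Q_x = 1541.772.
∂Q_x/∂P_y = 26.9/(2√P_y) = 26.9/(2√22) = 2.8675.
ε = (∂Q_x/∂P_y)(P_y/Q_x) = 2.8675 × (22/1541.772) ≈ 0.041.

0.041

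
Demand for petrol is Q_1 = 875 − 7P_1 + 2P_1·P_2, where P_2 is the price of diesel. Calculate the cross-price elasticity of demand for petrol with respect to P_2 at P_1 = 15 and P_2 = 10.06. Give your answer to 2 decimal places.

0.28

At P_1 = 15 and P_2 = 10.06: Q_1 = 1071.8.
∂Q_1/∂P_2 = 2P_1 = 2(15) = 30.0000.
ε = (∂Q_1/∂P_2)(P_2/Q_1) = 30.0000 × (10.06/1071.8) ≈ 0.28.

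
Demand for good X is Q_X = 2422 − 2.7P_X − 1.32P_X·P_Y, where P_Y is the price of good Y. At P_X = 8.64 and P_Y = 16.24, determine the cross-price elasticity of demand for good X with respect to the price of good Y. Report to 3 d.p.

-0.084

At P_X = 8.64 and P_Y = 16.24: Q_X = 2213.458.
∂Q_X/∂P_Y = -1.32P_X = -1.32(8.64) = -11.4048.
ε = (∂Q_X/∂P_Y)(P_Y/Q_X) = -11.4048 × (16.24/2213.458) ≈ -0.084.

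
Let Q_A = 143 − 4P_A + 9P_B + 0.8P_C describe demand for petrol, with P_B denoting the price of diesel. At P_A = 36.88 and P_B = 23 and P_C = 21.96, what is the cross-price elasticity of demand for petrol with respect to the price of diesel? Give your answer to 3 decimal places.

At P_A = 36.88 and P_B = 23 and P_C = 21.96: Q_A = 220.048.
∂Q_A/∂P_B = 9.
ε = (∂Q_A/∂P_B)(P_B/Q_A) = 9 × (23/220.048) ≈ 0.941.
Since ε > 0, petrol and diesel are substitutes.

0.941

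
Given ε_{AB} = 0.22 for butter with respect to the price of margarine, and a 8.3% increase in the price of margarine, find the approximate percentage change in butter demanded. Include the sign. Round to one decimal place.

%ΔQ ≈ ε × %ΔP of margarine = 0.22 × (8.3%) = 1.8%.

1.8%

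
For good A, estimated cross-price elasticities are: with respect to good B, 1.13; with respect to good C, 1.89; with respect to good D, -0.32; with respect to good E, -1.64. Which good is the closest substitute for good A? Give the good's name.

good C

Substitutes have ε > 0. Among the positive values, 1.89 (good C) is largest.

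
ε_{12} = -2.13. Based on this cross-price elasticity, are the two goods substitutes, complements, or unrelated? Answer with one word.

ε = -2.13 < 0, so a higher price of good 2 lowers demand for good 1: complements.

complements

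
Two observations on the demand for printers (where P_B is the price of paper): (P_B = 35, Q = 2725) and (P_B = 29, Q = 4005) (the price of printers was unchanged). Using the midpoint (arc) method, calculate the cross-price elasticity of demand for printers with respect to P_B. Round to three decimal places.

ΔQ_A = 4005 − 2725 = 1280; ΔP_B = 29 − 35 = -6.
Midpoints: Q̄_A = 3365.0, P̄_B = 32.00.
ε = (ΔQ_A/Q̄_A)/(ΔP_B/P̄_B) = (1280/3365.0)/(-6/32.00) ≈ -2.029.
ε < 0: printers and paper are complements.

-2.029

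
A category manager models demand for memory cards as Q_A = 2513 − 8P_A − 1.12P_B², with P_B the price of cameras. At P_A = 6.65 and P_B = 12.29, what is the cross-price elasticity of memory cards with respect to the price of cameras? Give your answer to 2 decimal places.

At P_A = 6.65 and P_B = 12.29: Q_A = 2290.631.
∂Q_A/∂P_B = -2.24P_B = -2.24(12.29) = -27.5296.
ε = (∂Q_A/∂P_B)(P_B/Q_A) = -27.5296 × (12.29/2290.631) ≈ -0.15.
ε < 0: complements.

-0.15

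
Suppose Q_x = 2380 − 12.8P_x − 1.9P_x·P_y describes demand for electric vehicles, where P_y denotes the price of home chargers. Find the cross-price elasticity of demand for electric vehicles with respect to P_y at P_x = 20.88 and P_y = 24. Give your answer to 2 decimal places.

-0.82

At P_x = 20.88 and P_y = 24: Q_x = 1160.608.
∂Q_x/∂P_y = -1.9P_x = -1.9(20.88) = -39.6720.
ε = (∂Q_x/∂P_y)(P_y/Q_x) = -39.6720 × (24/1160.608) ≈ -0.82.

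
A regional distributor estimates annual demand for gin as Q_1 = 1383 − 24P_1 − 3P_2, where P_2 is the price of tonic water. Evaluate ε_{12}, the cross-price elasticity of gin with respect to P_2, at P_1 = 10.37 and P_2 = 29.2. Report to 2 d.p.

At P_1 = 10.37 and P_2 = 29.2: Q_1 = 1046.52.
∂Q_1/∂P_2 = -3.
ε = (∂Q_1/∂P_2)(P_2/Q_1) = -3 × (29.2/1046.52) ≈ -0.08.

-0.08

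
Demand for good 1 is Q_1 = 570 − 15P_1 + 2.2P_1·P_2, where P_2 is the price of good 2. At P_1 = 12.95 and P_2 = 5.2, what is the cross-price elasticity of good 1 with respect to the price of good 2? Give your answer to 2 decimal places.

At P_1 = 12.95 and P_2 = 5.2: Q_1 = 523.898.
∂Q_1/∂P_2 = 2.2P_1 = 2.2(12.95) = 28.4900.
ε = (∂Q_1/∂P_2)(P_2/Q_1) = 28.4900 × (5.2/523.898) ≈ 0.28.

0.28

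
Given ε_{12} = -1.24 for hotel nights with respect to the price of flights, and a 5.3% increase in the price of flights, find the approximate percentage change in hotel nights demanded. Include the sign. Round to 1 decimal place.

%ΔQ ≈ ε × %ΔP of flights = -1.24 × (5.3%) = -6.6%.

-6.6%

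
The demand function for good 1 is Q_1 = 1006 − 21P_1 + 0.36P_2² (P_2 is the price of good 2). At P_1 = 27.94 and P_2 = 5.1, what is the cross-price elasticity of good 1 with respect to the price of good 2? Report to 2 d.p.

0.04

At P_1 = 27.94 and P_2 = 5.1: Q_1 = 428.624.
∂Q_1/∂P_2 = 0.72P_2 = 0.72(5.1) = 3.6720.
ε = (∂Q_1/∂P_2)(P_2/Q_1) = 3.6720 × (5.1/428.624) ≈ 0.04.
ε > 0: substitutes.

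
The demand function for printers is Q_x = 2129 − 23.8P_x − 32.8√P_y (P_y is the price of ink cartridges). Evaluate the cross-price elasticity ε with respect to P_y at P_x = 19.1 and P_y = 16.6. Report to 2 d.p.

-0.04

At P_x = 19.1 and P_y = 16.6: Q_x = 1540.783.
∂Q_x/∂P_y = -32.8/(2√P_y) = -32.8/(2√16.6) = -4.0252.
ε = (∂Q_x/∂P_y)(P_y/Q_x) = -4.0252 × (16.6/1540.783) ≈ -0.04.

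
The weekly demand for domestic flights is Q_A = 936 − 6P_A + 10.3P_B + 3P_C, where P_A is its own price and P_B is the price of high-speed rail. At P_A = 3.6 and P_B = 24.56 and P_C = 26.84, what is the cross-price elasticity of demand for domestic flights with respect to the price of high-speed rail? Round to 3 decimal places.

At P_A = 3.6 and P_B = 24.56 and P_C = 26.84: Q_A = 1247.888.
∂Q_A/∂P_B = 10.3.
ε = (∂Q_A/∂P_B)(P_B/Q_A) = 10.3 × (24.56/1247.888) ≈ 0.203.

0.203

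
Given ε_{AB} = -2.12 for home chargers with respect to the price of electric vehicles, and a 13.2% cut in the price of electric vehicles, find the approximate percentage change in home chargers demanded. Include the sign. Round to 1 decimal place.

%ΔQ ≈ ε × %ΔP of electric vehicles = -2.12 × (-13.2%) = 28.0%.

28.0%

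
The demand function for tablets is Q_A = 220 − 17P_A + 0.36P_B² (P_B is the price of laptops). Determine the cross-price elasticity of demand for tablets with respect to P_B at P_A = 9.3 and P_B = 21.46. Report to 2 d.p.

At P_A = 9.3 and P_B = 21.46: Q_A = 227.691.
∂Q_A/∂P_B = 0.72P_B = 0.72(21.46) = 15.4512.
ε = (∂Q_A/∂P_B)(P_B/Q_A) = 15.4512 × (21.46/227.691) ≈ 1.46.
ε > 0: substitutes.

1.46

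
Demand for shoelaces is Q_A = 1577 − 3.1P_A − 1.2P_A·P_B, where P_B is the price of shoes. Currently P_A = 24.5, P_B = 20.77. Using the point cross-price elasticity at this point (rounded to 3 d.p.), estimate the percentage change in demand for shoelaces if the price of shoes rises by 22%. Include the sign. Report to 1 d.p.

-15.1%

At P_A = 24.5, P_B = 20.77: Q_A = 890.412.
∂Q_A/∂P_B = -1.2P_A = -29.4000.
ε = (∂Q_A/∂P_B)(P_B/Q_A) = -29.4000 × 20.77/890.412 ≈ -0.686.
%ΔQ_A ≈ ε × %ΔP_B = -0.686 × (22%) = -15.1%.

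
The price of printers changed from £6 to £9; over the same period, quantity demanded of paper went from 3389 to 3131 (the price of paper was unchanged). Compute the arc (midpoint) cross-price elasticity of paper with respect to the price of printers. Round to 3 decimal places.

ΔQ_A = 3131 − 3389 = -258; ΔP_B = 9 − 6 = 3.
Midpoints: Q̄_A = 3260.0, P̄_B = 7.50.
ε = (ΔQ_A/Q̄_A)/(ΔP_B/P̄_B) = (-258/3260.0)/(3/7.50) ≈ -0.198.

-0.198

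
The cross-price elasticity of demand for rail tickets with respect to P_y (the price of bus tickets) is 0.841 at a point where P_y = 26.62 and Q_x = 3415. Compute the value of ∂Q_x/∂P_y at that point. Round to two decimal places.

ε = (∂Q_x/∂P_y)·(P_y/Q_x) ⇒ ∂Q_x/∂P_y = ε·Q_x/P_y = 0.841 × 3415/26.62 ≈ 107.89.

107.89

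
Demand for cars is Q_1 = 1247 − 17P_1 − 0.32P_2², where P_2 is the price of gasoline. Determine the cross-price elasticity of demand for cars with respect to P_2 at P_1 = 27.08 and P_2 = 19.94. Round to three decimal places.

At P_1 = 27.08 and P_2 = 19.94: Q_1 = 659.407.
∂Q_1/∂P_2 = -0.64P_2 = -0.64(19.94) = -12.7616.
ε = (∂Q_1/∂P_2)(P_2/Q_1) = -12.7616 × (19.94/659.407) ≈ -0.386.

-0.386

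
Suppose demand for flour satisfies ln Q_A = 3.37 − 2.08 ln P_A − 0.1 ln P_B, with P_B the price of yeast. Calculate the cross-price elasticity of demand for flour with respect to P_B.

In a log-linear (constant-elasticity) demand function, the coefficient on ln P_B is the cross-price elasticity.
ε = -0.10. Negative, so flour and yeast are complements.

-0.10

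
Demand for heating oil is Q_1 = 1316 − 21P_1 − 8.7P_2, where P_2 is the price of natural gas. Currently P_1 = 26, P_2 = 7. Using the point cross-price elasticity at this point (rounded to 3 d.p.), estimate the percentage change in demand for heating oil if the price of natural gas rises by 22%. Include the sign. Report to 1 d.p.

-1.9%

At P_1 = 26, P_2 = 7: Q_1 = 709.1.
∂Q_1/∂P_2 = -8.7.
ε = (∂Q_1/∂P_2)(P_2/Q_1) = -8.7000 × 7/709.1 ≈ -0.086.
%ΔQ_1 ≈ ε × %ΔP_2 = -0.086 × (22%) = -1.9%.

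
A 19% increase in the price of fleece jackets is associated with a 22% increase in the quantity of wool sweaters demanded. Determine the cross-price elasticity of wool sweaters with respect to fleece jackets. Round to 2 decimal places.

1.16

ε = (%ΔQ of wool sweaters) / (%ΔP of fleece jackets) = (22%) / (19%) ≈ 1.16.
Positive cross-price elasticity: substitutes.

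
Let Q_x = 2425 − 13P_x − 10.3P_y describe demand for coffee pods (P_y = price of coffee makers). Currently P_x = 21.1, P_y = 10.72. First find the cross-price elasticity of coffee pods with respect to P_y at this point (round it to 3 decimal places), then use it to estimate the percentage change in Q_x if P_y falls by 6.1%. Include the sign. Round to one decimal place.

At P_x = 21.1, P_y = 10.72: Q_x = 2040.284.
∂Q_x/∂P_y = -10.3.
ε = (∂Q_x/∂P_y)(P_y/Q_x) = -10.3000 × 10.72/2040.284 ≈ -0.054.
%ΔQ_x ≈ ε × %ΔP_y = -0.054 × (-6.1%) = 0.3%.

0.3%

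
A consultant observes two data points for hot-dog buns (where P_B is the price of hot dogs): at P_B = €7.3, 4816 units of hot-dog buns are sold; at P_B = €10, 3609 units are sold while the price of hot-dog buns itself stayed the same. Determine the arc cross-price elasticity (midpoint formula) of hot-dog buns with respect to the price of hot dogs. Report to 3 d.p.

ΔQ_A = 3609 − 4816 = -1207; ΔP_B = 10 − 7.3 = 2.7.
Midpoints: Q̄_A = 4212.5, P̄_B = 8.65.
ε = (ΔQ_A/Q̄_A)/(ΔP_B/P̄_B) = (-1207/4212.5)/(2.7/8.65) ≈ -0.918.

-0.918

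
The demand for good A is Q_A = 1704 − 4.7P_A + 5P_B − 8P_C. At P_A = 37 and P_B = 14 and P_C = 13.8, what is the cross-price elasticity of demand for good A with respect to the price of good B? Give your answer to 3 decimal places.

0.047

At P_A = 37 and P_B = 14 and P_C = 13.8: Q_A = 1489.7.
∂Q_A/∂P_B = 5.
ε = (∂Q_A/∂P_B)(P_B/Q_A) = 5 × (14/1489.7) ≈ 0.047.
Since ε > 0, good A and good B are substitutes.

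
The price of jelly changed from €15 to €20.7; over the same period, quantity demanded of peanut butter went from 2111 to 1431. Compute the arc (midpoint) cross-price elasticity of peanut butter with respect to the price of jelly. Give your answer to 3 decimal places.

ΔQ_A = 1431 − 2111 = -680; ΔP_B = 20.7 − 15 = 5.7.
Midpoints: Q̄_A = 1771.0, P̄_B = 17.85.
ε = (ΔQ_A/Q̄_A)/(ΔP_B/P̄_B) = (-680/1771.0)/(5.7/17.85) ≈ -1.202.

-1.202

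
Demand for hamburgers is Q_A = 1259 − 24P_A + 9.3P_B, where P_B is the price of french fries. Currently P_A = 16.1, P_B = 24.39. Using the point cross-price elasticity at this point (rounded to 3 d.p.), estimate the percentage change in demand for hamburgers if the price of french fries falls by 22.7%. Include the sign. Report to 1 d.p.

At P_A = 16.1, P_B = 24.39: Q_A = 1099.427.
∂Q_A/∂P_B = 9.3.
ε = (∂Q_A/∂P_B)(P_B/Q_A) = 9.3000 × 24.39/1099.427 ≈ 0.206.
%ΔQ_A ≈ ε × %ΔP_B = 0.206 × (-22.7%) = -4.7%.

-4.7%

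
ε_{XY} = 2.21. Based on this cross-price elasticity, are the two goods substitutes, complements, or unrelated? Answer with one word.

ε = 2.21 > 0, so a higher price of good Y raises demand for good X: substitutes.

substitutes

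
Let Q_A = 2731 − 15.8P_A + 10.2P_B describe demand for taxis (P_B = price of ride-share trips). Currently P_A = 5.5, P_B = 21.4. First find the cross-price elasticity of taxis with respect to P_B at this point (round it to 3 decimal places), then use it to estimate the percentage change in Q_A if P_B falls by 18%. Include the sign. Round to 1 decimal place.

-1.4%

At P_A = 5.5, P_B = 21.4: Q_A = 2862.38.
∂Q_A/∂P_B = 10.2.
ε = (∂Q_A/∂P_B)(P_B/Q_A) = 10.2000 × 21.4/2862.38 ≈ 0.076.
%ΔQ_A ≈ ε × %ΔP_B = 0.076 × (-18%) = -1.4%.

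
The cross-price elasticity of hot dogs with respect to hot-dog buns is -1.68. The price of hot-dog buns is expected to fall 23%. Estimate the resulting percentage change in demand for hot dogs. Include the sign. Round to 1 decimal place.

%ΔQ ≈ ε × %ΔP of hot-dog buns = -1.68 × (-23%) = 38.6%.
Demand for hot dogs rises by about 38.6%.

38.6%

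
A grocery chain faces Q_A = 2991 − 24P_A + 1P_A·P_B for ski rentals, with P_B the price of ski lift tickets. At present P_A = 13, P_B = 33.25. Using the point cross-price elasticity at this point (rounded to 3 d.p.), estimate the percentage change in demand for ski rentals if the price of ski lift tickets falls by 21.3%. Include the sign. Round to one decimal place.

-3.0%

At P_A = 13, P_B = 33.25: Q_A = 3111.25.
∂Q_A/∂P_B = 1P_A = 13.0000.
ε = (∂Q_A/∂P_B)(P_B/Q_A) = 13.0000 × 33.25/3111.25 ≈ 0.139.
%ΔQ_A ≈ ε × %ΔP_B = 0.139 × (-21.3%) = -3.0%.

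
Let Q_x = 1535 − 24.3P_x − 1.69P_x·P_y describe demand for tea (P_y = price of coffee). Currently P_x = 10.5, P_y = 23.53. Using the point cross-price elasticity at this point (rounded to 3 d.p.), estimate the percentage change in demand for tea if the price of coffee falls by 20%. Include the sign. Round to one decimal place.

9.7%

At P_x = 10.5, P_y = 23.53: Q_x = 862.310.
∂Q_x/∂P_y = -1.69P_x = -17.7450.
ε = (∂Q_x/∂P_y)(P_y/Q_x) = -17.7450 × 23.53/862.310 ≈ -0.484.
%ΔQ_x ≈ ε × %ΔP_y = -0.484 × (-20%) = 9.7%.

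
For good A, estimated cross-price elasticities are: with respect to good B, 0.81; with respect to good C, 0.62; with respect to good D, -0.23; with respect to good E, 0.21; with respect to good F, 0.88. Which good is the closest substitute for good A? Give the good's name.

good F

Substitutes have ε > 0. Among the positive values, 0.88 (good F) is largest.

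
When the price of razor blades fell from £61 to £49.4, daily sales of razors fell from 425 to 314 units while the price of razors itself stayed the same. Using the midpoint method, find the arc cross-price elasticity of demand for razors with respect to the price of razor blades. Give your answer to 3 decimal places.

ΔQ_A = 314 − 425 = -111; ΔP_B = 49.4 − 61 = -11.6.
Midpoints: Q̄_A = 369.5, P̄_B = 55.20.
ε = (ΔQ_A/Q̄_A)/(ΔP_B/P̄_B) = (-111/369.5)/(-11.6/55.20) ≈ 1.430.

1.430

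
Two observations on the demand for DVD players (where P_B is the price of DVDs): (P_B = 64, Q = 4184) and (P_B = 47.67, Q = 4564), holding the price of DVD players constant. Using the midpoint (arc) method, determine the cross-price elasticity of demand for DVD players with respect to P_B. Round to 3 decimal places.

ΔQ_A = 4564 − 4184 = 380; ΔP_B = 47.67 − 64 = -16.33.
Midpoints: Q̄_A = 4374.0, P̄_B = 55.84.
ε = (ΔQ_A/Q̄_A)/(ΔP_B/P̄_B) = (380/4374.0)/(-16.33/55.84) ≈ -0.297.
ε < 0: DVD players and DVDs are complements.

-0.297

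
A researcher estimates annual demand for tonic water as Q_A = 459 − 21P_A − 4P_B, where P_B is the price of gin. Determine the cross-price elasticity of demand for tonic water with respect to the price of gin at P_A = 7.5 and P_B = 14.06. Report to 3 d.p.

At P_A = 7.5 and P_B = 14.06: Q_A = 245.26.
∂Q_A/∂P_B = -4.
ε = (∂Q_A/∂P_B)(P_B/Q_A) = -4 × (14.06/245.26) ≈ -0.229.
Since ε < 0, tonic water and gin are complements.

-0.229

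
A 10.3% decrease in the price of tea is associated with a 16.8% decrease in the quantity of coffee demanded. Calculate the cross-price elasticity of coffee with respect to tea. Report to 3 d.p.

1.631

ε = (%ΔQ of coffee) / (%ΔP of tea) = (-16.8%) / (-10.3%) ≈ 1.631.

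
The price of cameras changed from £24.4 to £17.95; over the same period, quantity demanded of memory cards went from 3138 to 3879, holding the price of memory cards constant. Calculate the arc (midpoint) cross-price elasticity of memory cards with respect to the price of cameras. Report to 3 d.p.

-0.693

ΔQ_A = 3879 − 3138 = 741; ΔP_B = 17.95 − 24.4 = -6.45.
Midpoints: Q̄_A = 3508.5, P̄_B = 21.17.
ε = (ΔQ_A/Q̄_A)/(ΔP_B/P̄_B) = (741/3508.5)/(-6.45/21.17) ≈ -0.693.
ε < 0: memory cards and cameras are complements.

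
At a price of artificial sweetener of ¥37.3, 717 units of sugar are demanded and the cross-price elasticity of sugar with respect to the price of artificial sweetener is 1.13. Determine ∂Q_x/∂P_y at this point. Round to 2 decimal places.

21.72

ε = (∂Q_x/∂P_y)·(P_y/Q_x) ⇒ ∂Q_x/∂P_y = ε·Q_x/P_y = 1.13 × 717/37.3 ≈ 21.72.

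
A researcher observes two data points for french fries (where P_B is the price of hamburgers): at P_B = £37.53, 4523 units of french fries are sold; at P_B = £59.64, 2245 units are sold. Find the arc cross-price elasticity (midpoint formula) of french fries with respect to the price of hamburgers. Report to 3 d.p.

ΔQ_A = 2245 − 4523 = -2278; ΔP_B = 59.64 − 37.53 = 22.11.
Midpoints: Q̄_A = 3384.0, P̄_B = 48.59.
ε = (ΔQ_A/Q̄_A)/(ΔP_B/P̄_B) = (-2278/3384.0)/(22.11/48.59) ≈ -1.479.
ε < 0: french fries and hamburgers are complements.

-1.479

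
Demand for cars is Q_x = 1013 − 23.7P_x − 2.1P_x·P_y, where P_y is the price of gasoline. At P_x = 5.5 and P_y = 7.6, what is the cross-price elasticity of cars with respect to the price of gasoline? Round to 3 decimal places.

-0.110

At P_x = 5.5 and P_y = 7.6: Q_x = 794.87.
∂Q_x/∂P_y = -2.1P_x = -2.1(5.5) = -11.5500.
ε = (∂Q_x/∂P_y)(P_y/Q_x) = -11.5500 × (7.6/794.87) ≈ -0.110.
ε < 0: complements.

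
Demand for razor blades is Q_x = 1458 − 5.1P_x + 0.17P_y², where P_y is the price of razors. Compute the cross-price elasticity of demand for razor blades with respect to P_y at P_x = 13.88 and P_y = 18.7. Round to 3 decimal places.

At P_x = 13.88 and P_y = 18.7: Q_x = 1446.659.
∂Q_x/∂P_y = 0.34P_y = 0.34(18.7) = 6.3580.
ε = (∂Q_x/∂P_y)(P_y/Q_x) = 6.3580 × (18.7/1446.659) ≈ 0.082.

0.082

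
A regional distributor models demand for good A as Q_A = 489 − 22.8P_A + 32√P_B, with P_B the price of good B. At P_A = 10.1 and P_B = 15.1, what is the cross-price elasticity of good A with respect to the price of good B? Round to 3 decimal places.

0.162

At P_A = 10.1 and P_B = 15.1: Q_A = 383.068.
∂Q_A/∂P_B = 32/(2√P_B) = 32/(2√15.1) = 4.1175.
ε = (∂Q_A/∂P_B)(P_B/Q_A) = 4.1175 × (15.1/383.068) ≈ 0.162.
ε > 0: substitutes.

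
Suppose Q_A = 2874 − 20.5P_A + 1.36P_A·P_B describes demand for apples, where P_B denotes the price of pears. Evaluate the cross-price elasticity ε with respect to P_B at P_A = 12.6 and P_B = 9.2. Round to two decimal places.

At P_A = 12.6 and P_B = 9.2: Q_A = 2773.351.
∂Q_A/∂P_B = 1.36P_A = 1.36(12.6) = 17.1360.
ε = (∂Q_A/∂P_B)(P_B/Q_A) = 17.1360 × (9.2/2773.351) ≈ 0.06.

0.06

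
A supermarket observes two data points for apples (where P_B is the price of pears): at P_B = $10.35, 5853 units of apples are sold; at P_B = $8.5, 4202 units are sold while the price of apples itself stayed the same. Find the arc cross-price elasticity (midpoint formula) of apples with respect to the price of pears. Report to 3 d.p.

1.673

ΔQ_A = 4202 − 5853 = -1651; ΔP_B = 8.5 − 10.35 = -1.85.
Midpoints: Q̄_A = 5027.5, P̄_B = 9.43.
ε = (ΔQ_A/Q̄_A)/(ΔP_B/P̄_B) = (-1651/5027.5)/(-1.85/9.43) ≈ 1.673.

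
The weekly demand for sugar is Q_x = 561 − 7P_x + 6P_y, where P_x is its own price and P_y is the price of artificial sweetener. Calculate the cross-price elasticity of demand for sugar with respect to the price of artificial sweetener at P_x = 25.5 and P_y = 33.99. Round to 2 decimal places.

At P_x = 25.5 and P_y = 33.99: Q_x = 586.44.
∂Q_x/∂P_y = 6.
ε = (∂Q_x/∂P_y)(P_y/Q_x) = 6 × (33.99/586.44) ≈ 0.35.
Since ε > 0, sugar and artificial sweetener are substitutes.

0.35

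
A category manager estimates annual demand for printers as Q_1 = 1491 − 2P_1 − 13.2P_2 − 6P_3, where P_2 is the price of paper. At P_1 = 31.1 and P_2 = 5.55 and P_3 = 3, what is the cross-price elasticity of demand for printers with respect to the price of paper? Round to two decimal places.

At P_1 = 31.1 and P_2 = 5.55 and P_3 = 3: Q_1 = 1337.54.
∂Q_1/∂P_2 = -13.2.
ε = (∂Q_1/∂P_2)(P_2/Q_1) = -13.2 × (5.55/1337.54) ≈ -0.05.

-0.05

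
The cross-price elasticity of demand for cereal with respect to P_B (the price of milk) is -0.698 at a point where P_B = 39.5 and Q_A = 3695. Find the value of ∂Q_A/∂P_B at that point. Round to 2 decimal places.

-65.29

ε = (∂Q_A/∂P_B)·(P_B/Q_A) ⇒ ∂Q_A/∂P_B = ε·Q_A/P_B = -0.698 × 3695/39.5 ≈ -65.29.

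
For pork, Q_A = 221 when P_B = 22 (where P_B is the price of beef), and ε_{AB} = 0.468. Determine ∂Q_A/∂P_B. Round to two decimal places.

ε = (∂Q_A/∂P_B)·(P_B/Q_A) ⇒ ∂Q_A/∂P_B = ε·Q_A/P_B = 0.468 × 221/22 ≈ 4.70.

4.70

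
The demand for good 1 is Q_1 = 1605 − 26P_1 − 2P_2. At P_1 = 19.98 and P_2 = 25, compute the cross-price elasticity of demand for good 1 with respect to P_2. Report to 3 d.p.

-0.048

At P_1 = 19.98 and P_2 = 25: Q_1 = 1035.52.
∂Q_1/∂P_2 = -2.
ε = (∂Q_1/∂P_2)(P_2/Q_1) = -2 × (25/1035.52) ≈ -0.048.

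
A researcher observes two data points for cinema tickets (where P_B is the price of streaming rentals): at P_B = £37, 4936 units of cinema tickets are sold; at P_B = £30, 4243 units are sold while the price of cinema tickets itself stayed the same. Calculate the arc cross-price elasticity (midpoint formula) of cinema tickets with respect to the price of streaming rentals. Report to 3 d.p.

ΔQ_A = 4243 − 4936 = -693; ΔP_B = 30 − 37 = -7.
Midpoints: Q̄_A = 4589.5, P̄_B = 33.50.
ε = (ΔQ_A/Q̄_A)/(ΔP_B/P̄_B) = (-693/4589.5)/(-7/33.50) ≈ 0.723.
ε > 0: cinema tickets and streaming rentals are substitutes.

0.723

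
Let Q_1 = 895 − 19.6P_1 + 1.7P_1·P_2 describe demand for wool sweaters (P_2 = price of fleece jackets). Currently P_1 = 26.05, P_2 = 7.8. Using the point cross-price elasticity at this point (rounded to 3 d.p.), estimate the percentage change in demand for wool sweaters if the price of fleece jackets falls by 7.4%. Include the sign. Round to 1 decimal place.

At P_1 = 26.05, P_2 = 7.8: Q_1 = 729.843.
∂Q_1/∂P_2 = 1.7P_1 = 44.2850.
ε = (∂Q_1/∂P_2)(P_2/Q_1) = 44.2850 × 7.8/729.843 ≈ 0.473.
%ΔQ_1 ≈ ε × %ΔP_2 = 0.473 × (-7.4%) = -3.5%.

-3.5%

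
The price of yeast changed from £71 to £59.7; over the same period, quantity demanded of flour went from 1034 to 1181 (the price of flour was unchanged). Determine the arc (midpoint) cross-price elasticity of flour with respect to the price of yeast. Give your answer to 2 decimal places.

-0.77

ΔQ_A = 1181 − 1034 = 147; ΔP_B = 59.7 − 71 = -11.3.
Midpoints: Q̄_A = 1107.5, P̄_B = 65.35.
ε = (ΔQ_A/Q̄_A)/(ΔP_B/P̄_B) = (147/1107.5)/(-11.3/65.35) ≈ -0.77.
ε < 0: flour and yeast are complements.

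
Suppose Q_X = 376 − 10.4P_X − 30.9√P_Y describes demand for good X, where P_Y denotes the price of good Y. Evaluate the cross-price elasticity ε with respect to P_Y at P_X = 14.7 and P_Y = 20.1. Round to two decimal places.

-0.82

At P_X = 14.7 and P_Y = 20.1: Q_X = 84.586.
∂Q_X/∂P_Y = -30.9/(2√P_Y) = -30.9/(2√20.1) = -3.4461.
ε = (∂Q_X/∂P_Y)(P_Y/Q_X) = -3.4461 × (20.1/84.586) ≈ -0.82.
ε < 0: complements.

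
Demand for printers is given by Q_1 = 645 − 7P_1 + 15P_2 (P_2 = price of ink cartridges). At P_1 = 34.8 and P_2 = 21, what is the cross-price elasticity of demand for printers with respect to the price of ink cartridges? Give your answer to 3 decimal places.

At P_1 = 34.8 and P_2 = 21: Q_1 = 716.4.
∂Q_1/∂P_2 = 15.
ε = (∂Q_1/∂P_2)(P_2/Q_1) = 15 × (21/716.4) ≈ 0.440.

0.440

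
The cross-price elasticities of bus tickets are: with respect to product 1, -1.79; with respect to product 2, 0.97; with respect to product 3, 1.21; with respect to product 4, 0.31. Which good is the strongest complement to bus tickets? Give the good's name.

Complements have ε < 0. The most negative value is -1.79 (product 1).

product 1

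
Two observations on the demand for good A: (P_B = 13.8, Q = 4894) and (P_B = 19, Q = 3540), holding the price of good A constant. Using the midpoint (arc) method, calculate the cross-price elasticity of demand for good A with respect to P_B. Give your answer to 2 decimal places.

ΔQ_A = 3540 − 4894 = -1354; ΔP_B = 19 − 13.8 = 5.2.
Midpoints: Q̄_A = 4217.0, P̄_B = 16.40.
ε = (ΔQ_A/Q̄_A)/(ΔP_B/P̄_B) = (-1354/4217.0)/(5.2/16.40) ≈ -1.01.
ε < 0: good A and good B are complements.

-1.01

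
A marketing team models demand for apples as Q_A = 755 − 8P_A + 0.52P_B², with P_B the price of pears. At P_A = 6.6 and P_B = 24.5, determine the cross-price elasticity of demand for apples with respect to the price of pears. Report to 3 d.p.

0.615

At P_A = 6.6 and P_B = 24.5: Q_A = 1014.33.
∂Q_A/∂P_B = 1.04P_B = 1.04(24.5) = 25.4800.
ε = (∂Q_A/∂P_B)(P_B/Q_A) = 25.4800 × (24.5/1014.33) ≈ 0.615.
ε > 0: substitutes.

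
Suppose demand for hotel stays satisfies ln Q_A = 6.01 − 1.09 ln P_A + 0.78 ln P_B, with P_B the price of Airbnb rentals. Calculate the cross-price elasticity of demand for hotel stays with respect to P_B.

0.78

In a log-linear (constant-elasticity) demand function, the coefficient on ln P_B is the cross-price elasticity.
ε = 0.78. Positive, so hotel stays and Airbnb rentals are substitutes.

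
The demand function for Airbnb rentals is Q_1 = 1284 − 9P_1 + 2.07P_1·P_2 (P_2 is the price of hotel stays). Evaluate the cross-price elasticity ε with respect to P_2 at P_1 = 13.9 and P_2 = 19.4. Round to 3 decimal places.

0.325

At P_1 = 13.9 and P_2 = 19.4: Q_1 = 1717.096.
∂Q_1/∂P_2 = 2.07P_1 = 2.07(13.9) = 28.7730.
ε = (∂Q_1/∂P_2)(P_2/Q_1) = 28.7730 × (19.4/1717.096) ≈ 0.325.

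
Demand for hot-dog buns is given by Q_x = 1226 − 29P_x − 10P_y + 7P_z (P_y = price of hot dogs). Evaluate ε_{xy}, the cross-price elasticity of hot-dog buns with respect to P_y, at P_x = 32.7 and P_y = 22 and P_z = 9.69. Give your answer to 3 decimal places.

-1.753

At P_x = 32.7 and P_y = 22 and P_z = 9.69: Q_x = 125.53.
∂Q_x/∂P_y = -10.
ε = (∂Q_x/∂P_y)(P_y/Q_x) = -10 × (22/125.53) ≈ -1.753.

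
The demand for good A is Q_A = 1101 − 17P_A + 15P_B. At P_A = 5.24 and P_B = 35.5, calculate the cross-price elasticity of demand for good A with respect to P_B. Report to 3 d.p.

0.345

At P_A = 5.24 and P_B = 35.5: Q_A = 1544.42.
∂Q_A/∂P_B = 15.
ε = (∂Q_A/∂P_B)(P_B/Q_A) = 15 × (35.5/1544.42) ≈ 0.345.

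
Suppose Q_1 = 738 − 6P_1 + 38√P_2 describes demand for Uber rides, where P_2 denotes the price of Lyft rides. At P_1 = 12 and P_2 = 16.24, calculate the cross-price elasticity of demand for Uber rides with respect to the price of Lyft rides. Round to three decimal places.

0.093

At P_1 = 12 and P_2 = 16.24: Q_1 = 819.136.
∂Q_1/∂P_2 = 38/(2√P_2) = 38/(2√16.24) = 4.7148.
ε = (∂Q_1/∂P_2)(P_2/Q_1) = 4.7148 × (16.24/819.136) ≈ 0.093.
ε > 0: substitutes.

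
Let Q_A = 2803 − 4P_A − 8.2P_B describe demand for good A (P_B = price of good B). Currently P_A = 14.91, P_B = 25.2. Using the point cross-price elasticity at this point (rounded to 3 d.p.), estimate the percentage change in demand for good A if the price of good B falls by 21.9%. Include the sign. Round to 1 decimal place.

1.8%

At P_A = 14.91, P_B = 25.2: Q_A = 2536.72.
∂Q_A/∂P_B = -8.2.
ε = (∂Q_A/∂P_B)(P_B/Q_A) = -8.2000 × 25.2/2536.72 ≈ -0.081.
%ΔQ_A ≈ ε × %ΔP_B = -0.081 × (-21.9%) = 1.8%.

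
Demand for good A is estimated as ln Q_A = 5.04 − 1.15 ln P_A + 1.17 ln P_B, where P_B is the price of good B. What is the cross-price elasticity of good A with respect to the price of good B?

In a log-linear (constant-elasticity) demand function, the coefficient on ln P_B is the cross-price elasticity.
ε = 1.17. Positive, so good A and good B are substitutes.

1.17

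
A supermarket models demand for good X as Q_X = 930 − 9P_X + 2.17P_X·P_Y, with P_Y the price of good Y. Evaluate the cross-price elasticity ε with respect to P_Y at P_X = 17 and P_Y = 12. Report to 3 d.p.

At P_X = 17 and P_Y = 12: Q_X = 1219.68.
∂Q_X/∂P_Y = 2.17P_X = 2.17(17) = 36.8900.
ε = (∂Q_X/∂P_Y)(P_Y/Q_X) = 36.8900 × (12/1219.68) ≈ 0.363.

0.363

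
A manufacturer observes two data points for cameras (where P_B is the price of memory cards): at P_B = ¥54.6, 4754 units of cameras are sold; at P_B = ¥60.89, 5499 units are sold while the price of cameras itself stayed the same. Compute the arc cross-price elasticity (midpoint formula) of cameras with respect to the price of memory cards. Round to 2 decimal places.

1.33

ΔQ_A = 5499 − 4754 = 745; ΔP_B = 60.89 − 54.6 = 6.29.
Midpoints: Q̄_A = 5126.5, P̄_B = 57.75.
ε = (ΔQ_A/Q̄_A)/(ΔP_B/P̄_B) = (745/5126.5)/(6.29/57.75) ≈ 1.33.
ε > 0: cameras and memory cards are substitutes.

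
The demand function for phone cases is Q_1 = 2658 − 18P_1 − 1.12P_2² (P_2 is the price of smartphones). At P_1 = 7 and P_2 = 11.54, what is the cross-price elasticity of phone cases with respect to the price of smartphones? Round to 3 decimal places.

-0.125

At P_1 = 7 and P_2 = 11.54: Q_1 = 2382.848.
∂Q_1/∂P_2 = -2.24P_2 = -2.24(11.54) = -25.8496.
ε = (∂Q_1/∂P_2)(P_2/Q_1) = -25.8496 × (11.54/2382.848) ≈ -0.125.
ε < 0: complements.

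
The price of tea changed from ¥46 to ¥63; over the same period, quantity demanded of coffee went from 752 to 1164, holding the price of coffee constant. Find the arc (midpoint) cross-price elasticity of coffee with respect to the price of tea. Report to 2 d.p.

1.38

ΔQ_A = 1164 − 752 = 412; ΔP_B = 63 − 46 = 17.
Midpoints: Q̄_A = 958.0, P̄_B = 54.50.
ε = (ΔQ_A/Q̄_A)/(ΔP_B/P̄_B) = (412/958.0)/(17/54.50) ≈ 1.38.
ε > 0: coffee and tea are substitutes.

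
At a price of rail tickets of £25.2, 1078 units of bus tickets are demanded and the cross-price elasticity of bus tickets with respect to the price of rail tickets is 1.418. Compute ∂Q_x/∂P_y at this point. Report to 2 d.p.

ε = (∂Q_x/∂P_y)·(P_y/Q_x) ⇒ ∂Q_x/∂P_y = ε·Q_x/P_y = 1.418 × 1078/25.2 ≈ 60.66.

60.66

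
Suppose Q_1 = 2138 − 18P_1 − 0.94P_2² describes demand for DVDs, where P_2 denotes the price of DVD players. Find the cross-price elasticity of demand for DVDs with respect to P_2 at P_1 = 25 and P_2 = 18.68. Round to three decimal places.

-0.482

At P_1 = 25 and P_2 = 18.68: Q_1 = 1359.994.
∂Q_1/∂P_2 = -1.88P_2 = -1.88(18.68) = -35.1184.
ε = (∂Q_1/∂P_2)(P_2/Q_1) = -35.1184 × (18.68/1359.994) ≈ -0.482.
ε < 0: complements.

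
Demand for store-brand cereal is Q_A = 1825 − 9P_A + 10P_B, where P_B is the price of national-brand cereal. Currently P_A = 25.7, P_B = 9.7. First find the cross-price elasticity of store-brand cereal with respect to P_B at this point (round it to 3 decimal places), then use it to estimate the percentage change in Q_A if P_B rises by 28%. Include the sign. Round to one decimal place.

At P_A = 25.7, P_B = 9.7: Q_A = 1690.7.
∂Q_A/∂P_B = 10.
ε = (∂Q_A/∂P_B)(P_B/Q_A) = 10.0000 × 9.7/1690.7 ≈ 0.057.
%ΔQ_A ≈ ε × %ΔP_B = 0.057 × (28%) = 1.6%.

1.6%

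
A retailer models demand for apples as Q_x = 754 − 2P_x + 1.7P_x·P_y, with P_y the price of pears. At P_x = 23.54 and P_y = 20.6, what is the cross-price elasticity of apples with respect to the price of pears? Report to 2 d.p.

0.54

At P_x = 23.54 and P_y = 20.6: Q_x = 1531.291.
∂Q_x/∂P_y = 1.7P_x = 1.7(23.54) = 40.0180.
ε = (∂Q_x/∂P_y)(P_y/Q_x) = 40.0180 × (20.6/1531.291) ≈ 0.54.
ε > 0: substitutes.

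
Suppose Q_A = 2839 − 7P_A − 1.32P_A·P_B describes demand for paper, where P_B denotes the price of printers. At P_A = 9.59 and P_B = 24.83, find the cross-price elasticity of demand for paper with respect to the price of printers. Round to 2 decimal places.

-0.13

At P_A = 9.59 and P_B = 24.83: Q_A = 2457.552.
∂Q_A/∂P_B = -1.32P_A = -1.32(9.59) = -12.6588.
ε = (∂Q_A/∂P_B)(P_B/Q_A) = -12.6588 × (24.83/2457.552) ≈ -0.13.
ε < 0: complements.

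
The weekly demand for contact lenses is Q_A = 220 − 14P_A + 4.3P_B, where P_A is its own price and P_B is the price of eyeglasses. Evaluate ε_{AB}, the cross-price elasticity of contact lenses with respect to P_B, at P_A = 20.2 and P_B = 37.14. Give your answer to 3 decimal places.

At P_A = 20.2 and P_B = 37.14: Q_A = 96.902.
∂Q_A/∂P_B = 4.3.
ε = (∂Q_A/∂P_B)(P_B/Q_A) = 4.3 × (37.14/96.902) ≈ 1.648.
Since ε > 0, contact lenses and eyeglasses are substitutes.

1.648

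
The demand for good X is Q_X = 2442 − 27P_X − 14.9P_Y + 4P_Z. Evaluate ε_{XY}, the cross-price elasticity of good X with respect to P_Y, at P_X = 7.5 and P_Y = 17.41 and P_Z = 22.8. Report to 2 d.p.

At P_X = 7.5 and P_Y = 17.41 and P_Z = 22.8: Q_X = 2071.291.
∂Q_X/∂P_Y = -14.9.
ε = (∂Q_X/∂P_Y)(P_Y/Q_X) = -14.9 × (17.41/2071.291) ≈ -0.13.
Since ε < 0, good X and good Y are complements.

-0.13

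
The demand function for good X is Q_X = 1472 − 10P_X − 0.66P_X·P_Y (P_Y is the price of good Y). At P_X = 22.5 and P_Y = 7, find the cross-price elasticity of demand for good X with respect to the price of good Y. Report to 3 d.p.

At P_X = 22.5 and P_Y = 7: Q_X = 1143.05.
∂Q_X/∂P_Y = -0.66P_X = -0.66(22.5) = -14.8500.
ε = (∂Q_X/∂P_Y)(P_Y/Q_X) = -14.8500 × (7/1143.05) ≈ -0.091.

-0.091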